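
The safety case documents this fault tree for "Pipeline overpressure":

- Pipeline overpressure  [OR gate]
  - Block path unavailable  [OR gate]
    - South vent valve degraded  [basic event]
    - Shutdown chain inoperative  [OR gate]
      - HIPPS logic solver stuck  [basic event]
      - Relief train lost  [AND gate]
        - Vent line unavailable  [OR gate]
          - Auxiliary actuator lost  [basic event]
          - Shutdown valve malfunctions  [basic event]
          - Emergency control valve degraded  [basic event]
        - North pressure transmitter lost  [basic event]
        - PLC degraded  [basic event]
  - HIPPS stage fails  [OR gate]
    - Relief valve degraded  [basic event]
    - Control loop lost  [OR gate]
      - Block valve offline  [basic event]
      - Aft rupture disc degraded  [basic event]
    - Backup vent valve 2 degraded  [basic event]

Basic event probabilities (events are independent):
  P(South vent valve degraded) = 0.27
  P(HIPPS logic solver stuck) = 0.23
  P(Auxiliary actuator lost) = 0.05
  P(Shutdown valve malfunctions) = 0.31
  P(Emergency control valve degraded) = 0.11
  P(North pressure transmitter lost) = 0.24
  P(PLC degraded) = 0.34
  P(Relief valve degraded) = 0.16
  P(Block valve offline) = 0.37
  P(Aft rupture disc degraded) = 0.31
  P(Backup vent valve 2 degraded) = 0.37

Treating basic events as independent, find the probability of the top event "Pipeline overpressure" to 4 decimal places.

P(Vent line unavailable) [OR] = 1 − (1−0.05) × (1−0.31) × (1−0.11) = 0.416605
P(Relief train lost) [AND] = 0.416605 × 0.24 × 0.34 = 0.033995
P(Shutdown chain inoperative) [OR] = 1 − (1−0.23) × (1−0.033995) = 0.256176
P(Block path unavailable) [OR] = 1 − (1−0.27) × (1−0.256176) = 0.457008
P(Control loop lost) [OR] = 1 − (1−0.37) × (1−0.31) = 0.565300
P(HIPPS stage fails) [OR] = 1 − (1−0.16) × (1−0.565300) × (1−0.37) = 0.769957
P(Pipeline overpressure) [OR] = 1 − (1−0.457008) × (1−0.769957) = 0.875088
Rounded to 4 decimal places: P(Pipeline overpressure) ≈ 0.8751.

0.8751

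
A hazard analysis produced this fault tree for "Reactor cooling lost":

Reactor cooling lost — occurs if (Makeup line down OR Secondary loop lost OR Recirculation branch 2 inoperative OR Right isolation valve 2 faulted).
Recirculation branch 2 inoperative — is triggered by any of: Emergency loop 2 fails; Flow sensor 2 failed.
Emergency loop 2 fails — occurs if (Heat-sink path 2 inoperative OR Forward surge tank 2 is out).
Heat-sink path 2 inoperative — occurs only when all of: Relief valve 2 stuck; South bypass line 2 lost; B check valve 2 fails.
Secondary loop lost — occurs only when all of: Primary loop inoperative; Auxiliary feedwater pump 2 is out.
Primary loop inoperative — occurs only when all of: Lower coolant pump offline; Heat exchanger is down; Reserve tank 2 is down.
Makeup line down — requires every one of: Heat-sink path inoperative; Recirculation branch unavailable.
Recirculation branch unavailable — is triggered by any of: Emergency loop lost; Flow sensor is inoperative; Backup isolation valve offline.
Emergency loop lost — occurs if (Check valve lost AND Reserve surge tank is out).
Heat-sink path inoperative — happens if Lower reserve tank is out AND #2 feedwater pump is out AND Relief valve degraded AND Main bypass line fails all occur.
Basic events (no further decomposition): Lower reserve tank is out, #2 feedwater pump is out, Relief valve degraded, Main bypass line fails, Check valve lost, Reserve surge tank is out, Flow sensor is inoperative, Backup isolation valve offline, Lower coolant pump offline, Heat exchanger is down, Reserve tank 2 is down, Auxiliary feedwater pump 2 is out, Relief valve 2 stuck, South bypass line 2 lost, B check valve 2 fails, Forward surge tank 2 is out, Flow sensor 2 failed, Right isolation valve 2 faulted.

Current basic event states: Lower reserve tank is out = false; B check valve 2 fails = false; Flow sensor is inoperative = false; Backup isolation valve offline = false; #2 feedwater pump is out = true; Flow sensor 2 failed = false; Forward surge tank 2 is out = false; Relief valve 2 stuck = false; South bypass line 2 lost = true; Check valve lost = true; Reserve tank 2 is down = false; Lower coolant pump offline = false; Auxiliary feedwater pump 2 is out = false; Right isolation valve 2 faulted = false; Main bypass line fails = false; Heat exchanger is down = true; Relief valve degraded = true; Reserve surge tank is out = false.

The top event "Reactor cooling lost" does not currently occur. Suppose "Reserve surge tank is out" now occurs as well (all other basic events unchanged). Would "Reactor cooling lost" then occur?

No

Counterfactual: set "Reserve surge tank is out" to occurred.
Heat-sink path inoperative [AND]: Lower reserve tank is out=not, #2 feedwater pump is out=occurs, Relief valve degraded=occurs, Main bypass line fails=not → not all inputs occur → does not occur.
Emergency loop lost [AND]: Check valve lost=occurs, Reserve surge tank is out=occurs → all inputs occur → occurs.
Recirculation branch unavailable [OR]: Emergency loop lost=occurs, Flow sensor is inoperative=not, Backup isolation valve offline=not → at least one input occurs → occurs.
Makeup line down [AND]: Heat-sink path inoperative=not, Recirculation branch unavailable=occurs → not all inputs occur → does not occur.
Primary loop inoperative [AND]: Lower coolant pump offline=not, Heat exchanger is down=occurs, Reserve tank 2 is down=not → not all inputs occur → does not occur.
Secondary loop lost [AND]: Primary loop inoperative=not, Auxiliary feedwater pump 2 is out=not → not all inputs occur → does not occur.
Heat-sink path 2 inoperative [AND]: Relief valve 2 stuck=not, South bypass line 2 lost=occurs, B check valve 2 fails=not → not all inputs occur → does not occur.
Emergency loop 2 fails [OR]: Heat-sink path 2 inoperative=not, Forward surge tank 2 is out=not → no input occurs → does not occur.
Recirculation branch 2 inoperative [OR]: Emergency loop 2 fails=not, Flow sensor 2 failed=not → no input occurs → does not occur.
Reactor cooling lost [OR]: Makeup line down=not, Secondary loop lost=not, Recirculation branch 2 inoperative=not, Right isolation valve 2 faulted=not → no input occurs → does not occur.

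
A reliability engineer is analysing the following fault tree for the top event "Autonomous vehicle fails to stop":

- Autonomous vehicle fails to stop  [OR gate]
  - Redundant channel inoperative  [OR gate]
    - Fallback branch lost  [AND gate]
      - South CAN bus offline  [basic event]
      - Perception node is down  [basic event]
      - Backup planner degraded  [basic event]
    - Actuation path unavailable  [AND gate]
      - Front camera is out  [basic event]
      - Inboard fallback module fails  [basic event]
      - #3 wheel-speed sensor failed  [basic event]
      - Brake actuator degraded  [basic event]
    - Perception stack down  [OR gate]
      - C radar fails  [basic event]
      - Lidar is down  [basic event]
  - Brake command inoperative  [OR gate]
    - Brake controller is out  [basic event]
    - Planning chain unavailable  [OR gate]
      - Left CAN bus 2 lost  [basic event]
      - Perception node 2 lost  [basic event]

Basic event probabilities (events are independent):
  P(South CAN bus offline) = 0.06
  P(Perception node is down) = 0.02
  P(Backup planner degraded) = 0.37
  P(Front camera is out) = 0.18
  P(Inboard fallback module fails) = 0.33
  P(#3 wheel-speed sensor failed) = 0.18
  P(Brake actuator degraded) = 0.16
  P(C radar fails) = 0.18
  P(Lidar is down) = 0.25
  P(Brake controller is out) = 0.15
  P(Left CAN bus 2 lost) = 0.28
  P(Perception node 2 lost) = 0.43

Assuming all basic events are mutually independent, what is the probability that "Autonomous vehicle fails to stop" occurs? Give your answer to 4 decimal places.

0.7859

P(Fallback branch lost) [AND] = 0.06 × 0.02 × 0.37 = 0.000444
P(Actuation path unavailable) [AND] = 0.18 × 0.33 × 0.18 × 0.16 = 0.001711
P(Perception stack down) [OR] = 1 − (1−0.18) × (1−0.25) = 0.385000
P(Redundant channel inoperative) [OR] = 1 − (1−0.000444) × (1−0.001711) × (1−0.385000) = 0.386325
P(Planning chain unavailable) [OR] = 1 − (1−0.28) × (1−0.43) = 0.589600
P(Brake command inoperative) [OR] = 1 − (1−0.15) × (1−0.589600) = 0.651160
P(Autonomous vehicle fails to stop) [OR] = 1 − (1−0.386325) × (1−0.651160) = 0.785926
Rounded to 4 decimal places: P(Autonomous vehicle fails to stop) ≈ 0.7859.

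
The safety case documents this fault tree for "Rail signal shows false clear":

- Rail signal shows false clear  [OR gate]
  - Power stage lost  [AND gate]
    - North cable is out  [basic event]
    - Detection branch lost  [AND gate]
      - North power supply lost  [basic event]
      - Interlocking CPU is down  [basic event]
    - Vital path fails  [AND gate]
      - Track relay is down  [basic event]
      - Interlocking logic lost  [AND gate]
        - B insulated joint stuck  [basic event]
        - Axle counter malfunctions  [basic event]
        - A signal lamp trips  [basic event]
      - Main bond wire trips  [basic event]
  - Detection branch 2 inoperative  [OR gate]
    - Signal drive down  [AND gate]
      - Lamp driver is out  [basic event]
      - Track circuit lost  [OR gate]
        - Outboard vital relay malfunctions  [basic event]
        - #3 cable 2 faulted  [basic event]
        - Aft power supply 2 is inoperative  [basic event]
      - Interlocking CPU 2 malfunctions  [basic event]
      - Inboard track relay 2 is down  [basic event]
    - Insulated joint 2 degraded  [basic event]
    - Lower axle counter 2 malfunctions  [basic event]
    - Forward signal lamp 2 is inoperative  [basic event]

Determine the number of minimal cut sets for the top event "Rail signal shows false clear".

Detection branch lost [AND]: one cut set from each child combined → 1 × 1 = 1 cut set(s).
Interlocking logic lost [AND]: one cut set from each child combined → 1 × 1 × 1 = 1 cut set(s).
Vital path fails [AND]: one cut set from each child combined → 1 × 1 × 1 = 1 cut set(s).
Power stage lost [AND]: one cut set from each child combined → 1 × 1 × 1 = 1 cut set(s).
Track circuit lost [OR]: union of children's cut sets → 3 cut set(s).
Signal drive down [AND]: one cut set from each child combined → 1 × 3 × 1 × 1 = 3 cut set(s).
Detection branch 2 inoperative [OR]: union of children's cut sets → 6 cut set(s).
Rail signal shows false clear [OR]: union of children's cut sets → 7 cut set(s).
Minimal cut sets: {A signal lamp trips, Axle counter malfunctions, B insulated joint stuck, Interlocking CPU is down, Main bond wire trips, North cable is out, North power supply lost, Track relay is down}; {Inboard track relay 2 is down, Interlocking CPU 2 malfunctions, Lamp driver is out, Outboard vital relay malfunctions}; {#3 cable 2 faulted, Inboard track relay 2 is down, Interlocking CPU 2 malfunctions, Lamp driver is out}; {Aft power supply 2 is inoperative, Inboard track relay 2 is down, Interlocking CPU 2 malfunctions, Lamp driver is out}; {Insulated joint 2 degraded}; {Lower axle counter 2 malfunctions}; {Forward signal lamp 2 is inoperative}.

7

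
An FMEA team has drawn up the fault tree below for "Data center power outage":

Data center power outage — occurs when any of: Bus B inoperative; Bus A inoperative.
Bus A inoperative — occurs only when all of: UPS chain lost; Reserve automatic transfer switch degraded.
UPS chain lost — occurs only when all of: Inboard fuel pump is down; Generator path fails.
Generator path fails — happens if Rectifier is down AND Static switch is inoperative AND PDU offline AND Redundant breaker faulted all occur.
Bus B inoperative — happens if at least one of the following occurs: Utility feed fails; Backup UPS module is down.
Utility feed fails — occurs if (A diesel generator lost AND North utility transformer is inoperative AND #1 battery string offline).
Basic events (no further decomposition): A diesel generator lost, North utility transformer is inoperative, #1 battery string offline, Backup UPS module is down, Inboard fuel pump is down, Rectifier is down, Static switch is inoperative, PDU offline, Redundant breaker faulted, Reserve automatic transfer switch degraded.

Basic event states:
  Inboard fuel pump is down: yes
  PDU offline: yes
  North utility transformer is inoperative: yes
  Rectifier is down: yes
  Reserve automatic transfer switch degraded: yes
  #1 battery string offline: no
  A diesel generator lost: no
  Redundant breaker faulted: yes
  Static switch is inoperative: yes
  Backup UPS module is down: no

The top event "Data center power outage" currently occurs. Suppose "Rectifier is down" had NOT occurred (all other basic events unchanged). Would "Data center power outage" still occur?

No

Counterfactual: set "Rectifier is down" to not occurred.
Utility feed fails [AND]: A diesel generator lost=not, North utility transformer is inoperative=occurs, #1 battery string offline=not → not all inputs occur → does not occur.
Bus B inoperative [OR]: Utility feed fails=not, Backup UPS module is down=not → no input occurs → does not occur.
Generator path fails [AND]: Rectifier is down=not, Static switch is inoperative=occurs, PDU offline=occurs, Redundant breaker faulted=occurs → not all inputs occur → does not occur.
UPS chain lost [AND]: Inboard fuel pump is down=occurs, Generator path fails=not → not all inputs occur → does not occur.
Bus A inoperative [AND]: UPS chain lost=not, Reserve automatic transfer switch degraded=occurs → not all inputs occur → does not occur.
Data center power outage [OR]: Bus B inoperative=not, Bus A inoperative=not → no input occurs → does not occur.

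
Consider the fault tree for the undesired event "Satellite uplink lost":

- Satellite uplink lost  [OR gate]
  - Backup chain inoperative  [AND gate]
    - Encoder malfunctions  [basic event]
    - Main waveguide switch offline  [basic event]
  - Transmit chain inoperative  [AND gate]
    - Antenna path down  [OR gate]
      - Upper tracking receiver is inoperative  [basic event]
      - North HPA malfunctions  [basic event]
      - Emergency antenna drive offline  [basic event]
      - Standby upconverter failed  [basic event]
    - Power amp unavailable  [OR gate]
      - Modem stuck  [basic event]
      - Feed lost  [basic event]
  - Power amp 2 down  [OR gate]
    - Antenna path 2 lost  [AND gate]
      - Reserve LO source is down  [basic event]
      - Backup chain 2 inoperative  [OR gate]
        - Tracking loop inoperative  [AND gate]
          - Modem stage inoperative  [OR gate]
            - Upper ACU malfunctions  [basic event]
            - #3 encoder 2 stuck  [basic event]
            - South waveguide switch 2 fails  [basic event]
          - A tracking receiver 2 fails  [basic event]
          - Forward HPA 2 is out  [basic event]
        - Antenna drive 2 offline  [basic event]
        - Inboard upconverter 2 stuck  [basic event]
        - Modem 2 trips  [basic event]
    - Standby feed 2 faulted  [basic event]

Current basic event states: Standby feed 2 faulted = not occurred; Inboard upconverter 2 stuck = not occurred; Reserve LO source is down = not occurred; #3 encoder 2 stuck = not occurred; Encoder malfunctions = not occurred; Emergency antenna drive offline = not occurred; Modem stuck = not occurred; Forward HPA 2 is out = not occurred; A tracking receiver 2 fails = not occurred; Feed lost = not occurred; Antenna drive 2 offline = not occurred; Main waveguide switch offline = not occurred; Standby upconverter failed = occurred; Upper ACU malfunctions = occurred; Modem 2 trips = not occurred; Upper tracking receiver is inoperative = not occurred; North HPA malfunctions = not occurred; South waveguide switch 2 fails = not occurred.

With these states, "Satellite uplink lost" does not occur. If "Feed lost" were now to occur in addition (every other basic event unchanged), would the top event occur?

Counterfactual: set "Feed lost" to occurred.
Backup chain inoperative [AND]: Encoder malfunctions=not, Main waveguide switch offline=not → not all inputs occur → does not occur.
Antenna path down [OR]: Upper tracking receiver is inoperative=not, North HPA malfunctions=not, Emergency antenna drive offline=not, Standby upconverter failed=occurs → at least one input occurs → occurs.
Power amp unavailable [OR]: Modem stuck=not, Feed lost=occurs → at least one input occurs → occurs.
Transmit chain inoperative [AND]: Antenna path down=occurs, Power amp unavailable=occurs → all inputs occur → occurs.
Modem stage inoperative [OR]: Upper ACU malfunctions=occurs, #3 encoder 2 stuck=not, South waveguide switch 2 fails=not → at least one input occurs → occurs.
Tracking loop inoperative [AND]: Modem stage inoperative=occurs, A tracking receiver 2 fails=not, Forward HPA 2 is out=not → not all inputs occur → does not occur.
Backup chain 2 inoperative [OR]: Tracking loop inoperative=not, Antenna drive 2 offline=not, Inboard upconverter 2 stuck=not, Modem 2 trips=not → no input occurs → does not occur.
Antenna path 2 lost [AND]: Reserve LO source is down=not, Backup chain 2 inoperative=not → not all inputs occur → does not occur.
Power amp 2 down [OR]: Antenna path 2 lost=not, Standby feed 2 faulted=not → no input occurs → does not occur.
Satellite uplink lost [OR]: Backup chain inoperative=not, Transmit chain inoperative=occurs, Power amp 2 down=not → at least one input occurs → occurs.

Yes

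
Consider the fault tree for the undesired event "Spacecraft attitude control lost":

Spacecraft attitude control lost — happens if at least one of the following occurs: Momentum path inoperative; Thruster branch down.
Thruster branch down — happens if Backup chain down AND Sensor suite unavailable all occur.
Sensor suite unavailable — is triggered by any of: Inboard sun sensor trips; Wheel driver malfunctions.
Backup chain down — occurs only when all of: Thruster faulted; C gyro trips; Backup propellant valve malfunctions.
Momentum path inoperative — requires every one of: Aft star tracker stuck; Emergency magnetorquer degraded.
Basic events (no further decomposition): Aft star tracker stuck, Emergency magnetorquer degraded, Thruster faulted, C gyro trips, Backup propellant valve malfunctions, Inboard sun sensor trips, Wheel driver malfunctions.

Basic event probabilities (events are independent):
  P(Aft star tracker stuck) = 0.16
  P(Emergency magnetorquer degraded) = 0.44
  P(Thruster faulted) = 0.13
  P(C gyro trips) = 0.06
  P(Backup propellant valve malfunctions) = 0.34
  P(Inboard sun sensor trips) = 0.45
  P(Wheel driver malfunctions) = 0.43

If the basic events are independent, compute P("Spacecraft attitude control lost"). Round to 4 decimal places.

P(Momentum path inoperative) [AND] = 0.16 × 0.44 = 0.070400
P(Backup chain down) [AND] = 0.13 × 0.06 × 0.34 = 0.002652
P(Sensor suite unavailable) [OR] = 1 − (1−0.45) × (1−0.43) = 0.686500
P(Thruster branch down) [AND] = 0.002652 × 0.686500 = 0.001821
P(Spacecraft attitude control lost) [OR] = 1 − (1−0.070400) × (1−0.001821) = 0.072093
Rounded to 4 decimal places: P(Spacecraft attitude control lost) ≈ 0.0721.

0.0721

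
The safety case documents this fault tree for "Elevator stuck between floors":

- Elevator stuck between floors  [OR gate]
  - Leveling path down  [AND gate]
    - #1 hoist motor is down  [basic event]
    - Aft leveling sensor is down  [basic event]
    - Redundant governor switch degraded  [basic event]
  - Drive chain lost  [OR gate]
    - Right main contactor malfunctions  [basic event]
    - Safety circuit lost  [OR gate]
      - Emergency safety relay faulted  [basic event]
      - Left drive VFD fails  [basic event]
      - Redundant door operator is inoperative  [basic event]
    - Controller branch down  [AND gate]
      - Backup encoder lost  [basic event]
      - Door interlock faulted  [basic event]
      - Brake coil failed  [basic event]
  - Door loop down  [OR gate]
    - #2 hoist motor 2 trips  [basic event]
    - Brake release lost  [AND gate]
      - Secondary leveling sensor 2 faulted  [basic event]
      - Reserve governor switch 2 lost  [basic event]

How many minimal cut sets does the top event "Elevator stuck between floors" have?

Leveling path down [AND]: one cut set from each child combined → 1 × 1 × 1 = 1 cut set(s).
Safety circuit lost [OR]: union of children's cut sets → 3 cut set(s).
Controller branch down [AND]: one cut set from each child combined → 1 × 1 × 1 = 1 cut set(s).
Drive chain lost [OR]: union of children's cut sets → 5 cut set(s).
Brake release lost [AND]: one cut set from each child combined → 1 × 1 = 1 cut set(s).
Door loop down [OR]: union of children's cut sets → 2 cut set(s).
Elevator stuck between floors [OR]: union of children's cut sets → 8 cut set(s).
Minimal cut sets: {#1 hoist motor is down, Aft leveling sensor is down, Redundant governor switch degraded}; {Right main contactor malfunctions}; {Emergency safety relay faulted}; {Left drive VFD fails}; {Redundant door operator is inoperative}; {Backup encoder lost, Brake coil failed, Door interlock faulted}; {#2 hoist motor 2 trips}; {Reserve governor switch 2 lost, Secondary leveling sensor 2 faulted}.

8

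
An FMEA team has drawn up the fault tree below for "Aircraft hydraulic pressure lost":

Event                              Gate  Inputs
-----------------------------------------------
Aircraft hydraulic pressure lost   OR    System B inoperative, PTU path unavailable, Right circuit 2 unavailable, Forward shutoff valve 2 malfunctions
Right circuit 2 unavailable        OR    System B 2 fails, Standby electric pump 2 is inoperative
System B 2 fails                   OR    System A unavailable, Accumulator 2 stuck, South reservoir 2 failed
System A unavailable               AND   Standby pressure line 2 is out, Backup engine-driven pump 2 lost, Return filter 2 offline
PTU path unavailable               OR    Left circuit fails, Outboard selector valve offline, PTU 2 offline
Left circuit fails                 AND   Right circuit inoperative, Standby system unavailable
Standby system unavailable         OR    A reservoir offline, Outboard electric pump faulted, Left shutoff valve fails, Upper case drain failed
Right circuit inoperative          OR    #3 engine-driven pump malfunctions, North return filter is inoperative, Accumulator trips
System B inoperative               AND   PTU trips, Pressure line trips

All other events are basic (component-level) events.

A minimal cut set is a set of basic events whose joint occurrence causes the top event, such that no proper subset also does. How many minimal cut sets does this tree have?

System B inoperative [AND]: one cut set from each child combined → 1 × 1 = 1 cut set(s).
Right circuit inoperative [OR]: union of children's cut sets → 3 cut set(s).
Standby system unavailable [OR]: union of children's cut sets → 4 cut set(s).
Left circuit fails [AND]: one cut set from each child combined → 3 × 4 = 12 cut set(s).
PTU path unavailable [OR]: union of children's cut sets → 14 cut set(s).
System A unavailable [AND]: one cut set from each child combined → 1 × 1 × 1 = 1 cut set(s).
System B 2 fails [OR]: union of children's cut sets → 3 cut set(s).
Right circuit 2 unavailable [OR]: union of children's cut sets → 4 cut set(s).
Aircraft hydraulic pressure lost [OR]: union of children's cut sets → 20 cut set(s).

20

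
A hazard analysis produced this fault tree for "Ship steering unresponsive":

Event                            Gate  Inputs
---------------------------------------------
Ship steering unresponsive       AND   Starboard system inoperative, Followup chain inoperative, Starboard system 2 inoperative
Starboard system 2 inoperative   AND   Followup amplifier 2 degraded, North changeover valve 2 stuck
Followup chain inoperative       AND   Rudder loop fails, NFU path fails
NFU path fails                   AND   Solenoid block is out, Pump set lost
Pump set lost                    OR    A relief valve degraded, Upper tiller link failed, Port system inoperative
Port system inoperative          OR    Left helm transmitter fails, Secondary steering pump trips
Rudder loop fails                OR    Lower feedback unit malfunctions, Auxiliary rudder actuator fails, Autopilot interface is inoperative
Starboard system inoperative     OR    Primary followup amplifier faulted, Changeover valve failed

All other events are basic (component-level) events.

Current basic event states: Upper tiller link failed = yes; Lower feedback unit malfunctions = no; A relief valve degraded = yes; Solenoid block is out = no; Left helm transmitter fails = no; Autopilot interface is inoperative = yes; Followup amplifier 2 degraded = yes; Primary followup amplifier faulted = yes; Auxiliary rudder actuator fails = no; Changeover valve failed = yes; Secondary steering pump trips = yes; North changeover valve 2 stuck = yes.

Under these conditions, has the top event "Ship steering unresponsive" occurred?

No

Starboard system inoperative [OR]: Primary followup amplifier faulted=occurs, Changeover valve failed=occurs → at least one input occurs → occurs.
Rudder loop fails [OR]: Lower feedback unit malfunctions=not, Auxiliary rudder actuator fails=not, Autopilot interface is inoperative=occurs → at least one input occurs → occurs.
Port system inoperative [OR]: Left helm transmitter fails=not, Secondary steering pump trips=occurs → at least one input occurs → occurs.
Pump set lost [OR]: A relief valve degraded=occurs, Upper tiller link failed=occurs, Port system inoperative=occurs → at least one input occurs → occurs.
NFU path fails [AND]: Solenoid block is out=not, Pump set lost=occurs → not all inputs occur → does not occur.
Followup chain inoperative [AND]: Rudder loop fails=occurs, NFU path fails=not → not all inputs occur → does not occur.
Starboard system 2 inoperative [AND]: Followup amplifier 2 degraded=occurs, North changeover valve 2 stuck=occurs → all inputs occur → occurs.
Ship steering unresponsive [AND]: Starboard system inoperative=occurs, Followup chain inoperative=not, Starboard system 2 inoperative=occurs → not all inputs occur → does not occur.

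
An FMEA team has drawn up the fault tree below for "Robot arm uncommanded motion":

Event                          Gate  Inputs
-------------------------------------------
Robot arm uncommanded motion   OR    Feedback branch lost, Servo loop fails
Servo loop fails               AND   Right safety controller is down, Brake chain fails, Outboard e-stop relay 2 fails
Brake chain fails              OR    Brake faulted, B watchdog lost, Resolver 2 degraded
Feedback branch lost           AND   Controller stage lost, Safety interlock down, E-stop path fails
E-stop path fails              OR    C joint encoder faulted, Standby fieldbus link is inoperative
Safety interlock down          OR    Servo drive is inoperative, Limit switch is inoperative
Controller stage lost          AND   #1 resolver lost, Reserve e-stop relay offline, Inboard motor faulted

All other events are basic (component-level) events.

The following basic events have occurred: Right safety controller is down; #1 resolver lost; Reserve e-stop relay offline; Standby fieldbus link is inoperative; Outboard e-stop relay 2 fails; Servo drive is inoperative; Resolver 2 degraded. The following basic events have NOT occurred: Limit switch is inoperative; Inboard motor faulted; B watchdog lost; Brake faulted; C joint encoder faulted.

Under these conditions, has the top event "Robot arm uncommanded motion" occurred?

Controller stage lost [AND]: #1 resolver lost=occurs, Reserve e-stop relay offline=occurs, Inboard motor faulted=not → not all inputs occur → does not occur.
Safety interlock down [OR]: Servo drive is inoperative=occurs, Limit switch is inoperative=not → at least one input occurs → occurs.
E-stop path fails [OR]: C joint encoder faulted=not, Standby fieldbus link is inoperative=occurs → at least one input occurs → occurs.
Feedback branch lost [AND]: Controller stage lost=not, Safety interlock down=occurs, E-stop path fails=occurs → not all inputs occur → does not occur.
Brake chain fails [OR]: Brake faulted=not, B watchdog lost=not, Resolver 2 degraded=occurs → at least one input occurs → occurs.
Servo loop fails [AND]: Right safety controller is down=occurs, Brake chain fails=occurs, Outboard e-stop relay 2 fails=occurs → all inputs occur → occurs.
Robot arm uncommanded motion [OR]: Feedback branch lost=not, Servo loop fails=occurs → at least one input occurs → occurs.

Yes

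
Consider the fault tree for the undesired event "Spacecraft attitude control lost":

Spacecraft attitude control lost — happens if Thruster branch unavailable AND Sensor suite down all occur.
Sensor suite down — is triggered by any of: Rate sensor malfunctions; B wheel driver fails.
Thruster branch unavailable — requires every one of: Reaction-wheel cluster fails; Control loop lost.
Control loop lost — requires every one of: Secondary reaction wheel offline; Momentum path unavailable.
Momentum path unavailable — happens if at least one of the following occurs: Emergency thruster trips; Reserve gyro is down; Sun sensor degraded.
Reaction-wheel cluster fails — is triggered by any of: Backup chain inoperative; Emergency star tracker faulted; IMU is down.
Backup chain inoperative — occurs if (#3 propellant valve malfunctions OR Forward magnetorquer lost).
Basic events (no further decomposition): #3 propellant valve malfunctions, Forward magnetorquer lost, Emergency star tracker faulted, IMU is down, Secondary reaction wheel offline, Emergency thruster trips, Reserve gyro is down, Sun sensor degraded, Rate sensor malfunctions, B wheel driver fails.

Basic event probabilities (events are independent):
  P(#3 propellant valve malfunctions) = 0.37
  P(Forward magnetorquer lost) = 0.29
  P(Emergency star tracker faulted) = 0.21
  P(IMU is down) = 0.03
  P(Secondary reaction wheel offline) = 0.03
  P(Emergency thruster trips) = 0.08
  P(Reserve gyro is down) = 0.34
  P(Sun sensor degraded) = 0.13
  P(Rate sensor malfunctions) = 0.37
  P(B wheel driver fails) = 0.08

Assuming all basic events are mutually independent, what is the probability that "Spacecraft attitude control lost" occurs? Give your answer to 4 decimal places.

P(Backup chain inoperative) [OR] = 1 − (1−0.37) × (1−0.29) = 0.552700
P(Reaction-wheel cluster fails) [OR] = 1 − (1−0.552700) × (1−0.21) × (1−0.03) = 0.657234
P(Momentum path unavailable) [OR] = 1 − (1−0.08) × (1−0.34) × (1−0.13) = 0.471736
P(Control loop lost) [AND] = 0.03 × 0.471736 = 0.014152
P(Thruster branch unavailable) [AND] = 0.657234 × 0.014152 = 0.009301
P(Sensor suite down) [OR] = 1 − (1−0.37) × (1−0.08) = 0.420400
P(Spacecraft attitude control lost) [AND] = 0.009301 × 0.420400 = 0.003910
Rounded to 4 decimal places: P(Spacecraft attitude control lost) ≈ 0.0039.

0.0039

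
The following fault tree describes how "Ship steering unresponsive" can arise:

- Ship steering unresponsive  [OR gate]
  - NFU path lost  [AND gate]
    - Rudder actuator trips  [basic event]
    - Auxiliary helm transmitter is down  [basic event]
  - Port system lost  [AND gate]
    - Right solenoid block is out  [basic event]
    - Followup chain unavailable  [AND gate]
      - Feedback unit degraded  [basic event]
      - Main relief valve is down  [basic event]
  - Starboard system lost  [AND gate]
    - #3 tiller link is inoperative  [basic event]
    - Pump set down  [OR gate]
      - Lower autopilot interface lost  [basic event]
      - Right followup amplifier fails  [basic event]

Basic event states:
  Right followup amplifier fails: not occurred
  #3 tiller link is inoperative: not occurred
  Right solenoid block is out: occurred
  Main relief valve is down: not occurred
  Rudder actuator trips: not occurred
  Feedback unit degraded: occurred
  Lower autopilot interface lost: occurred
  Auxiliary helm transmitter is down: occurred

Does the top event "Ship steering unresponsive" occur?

No

NFU path lost [AND]: Rudder actuator trips=not, Auxiliary helm transmitter is down=occurs → not all inputs occur → does not occur.
Followup chain unavailable [AND]: Feedback unit degraded=occurs, Main relief valve is down=not → not all inputs occur → does not occur.
Port system lost [AND]: Right solenoid block is out=occurs, Followup chain unavailable=not → not all inputs occur → does not occur.
Pump set down [OR]: Lower autopilot interface lost=occurs, Right followup amplifier fails=not → at least one input occurs → occurs.
Starboard system lost [AND]: #3 tiller link is inoperative=not, Pump set down=occurs → not all inputs occur → does not occur.
Ship steering unresponsive [OR]: NFU path lost=not, Port system lost=not, Starboard system lost=not → no input occurs → does not occur.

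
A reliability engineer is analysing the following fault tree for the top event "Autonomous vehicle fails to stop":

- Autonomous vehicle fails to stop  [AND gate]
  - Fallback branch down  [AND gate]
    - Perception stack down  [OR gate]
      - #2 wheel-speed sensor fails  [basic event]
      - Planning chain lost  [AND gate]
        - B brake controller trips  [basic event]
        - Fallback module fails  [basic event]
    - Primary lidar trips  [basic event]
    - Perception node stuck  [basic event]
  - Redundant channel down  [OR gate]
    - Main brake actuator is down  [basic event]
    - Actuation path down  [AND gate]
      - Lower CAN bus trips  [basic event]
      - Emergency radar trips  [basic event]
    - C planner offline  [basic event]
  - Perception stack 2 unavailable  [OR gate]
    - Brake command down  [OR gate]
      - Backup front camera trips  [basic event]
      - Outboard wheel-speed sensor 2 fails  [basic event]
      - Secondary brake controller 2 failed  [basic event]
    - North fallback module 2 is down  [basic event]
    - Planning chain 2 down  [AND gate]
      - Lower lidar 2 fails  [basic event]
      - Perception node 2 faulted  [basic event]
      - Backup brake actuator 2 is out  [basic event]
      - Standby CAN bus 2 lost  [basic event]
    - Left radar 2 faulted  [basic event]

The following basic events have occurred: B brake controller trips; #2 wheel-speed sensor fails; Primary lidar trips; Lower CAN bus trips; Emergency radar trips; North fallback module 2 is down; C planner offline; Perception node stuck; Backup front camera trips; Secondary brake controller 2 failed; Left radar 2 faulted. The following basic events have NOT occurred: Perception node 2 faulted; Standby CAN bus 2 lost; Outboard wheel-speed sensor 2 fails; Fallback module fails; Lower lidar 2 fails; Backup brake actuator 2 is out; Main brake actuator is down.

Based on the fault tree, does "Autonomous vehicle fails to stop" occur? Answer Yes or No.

Yes

Planning chain lost [AND]: B brake controller trips=occurs, Fallback module fails=not → not all inputs occur → does not occur.
Perception stack down [OR]: #2 wheel-speed sensor fails=occurs, Planning chain lost=not → at least one input occurs → occurs.
Fallback branch down [AND]: Perception stack down=occurs, Primary lidar trips=occurs, Perception node stuck=occurs → all inputs occur → occurs.
Actuation path down [AND]: Lower CAN bus trips=occurs, Emergency radar trips=occurs → all inputs occur → occurs.
Redundant channel down [OR]: Main brake actuator is down=not, Actuation path down=occurs, C planner offline=occurs → at least one input occurs → occurs.
Brake command down [OR]: Backup front camera trips=occurs, Outboard wheel-speed sensor 2 fails=not, Secondary brake controller 2 failed=occurs → at least one input occurs → occurs.
Planning chain 2 down [AND]: Lower lidar 2 fails=not, Perception node 2 faulted=not, Backup brake actuator 2 is out=not, Standby CAN bus 2 lost=not → not all inputs occur → does not occur.
Perception stack 2 unavailable [OR]: Brake command down=occurs, North fallback module 2 is down=occurs, Planning chain 2 down=not, Left radar 2 faulted=occurs → at least one input occurs → occurs.
Autonomous vehicle fails to stop [AND]: Fallback branch down=occurs, Redundant channel down=occurs, Perception stack 2 unavailable=occurs → all inputs occur → occurs.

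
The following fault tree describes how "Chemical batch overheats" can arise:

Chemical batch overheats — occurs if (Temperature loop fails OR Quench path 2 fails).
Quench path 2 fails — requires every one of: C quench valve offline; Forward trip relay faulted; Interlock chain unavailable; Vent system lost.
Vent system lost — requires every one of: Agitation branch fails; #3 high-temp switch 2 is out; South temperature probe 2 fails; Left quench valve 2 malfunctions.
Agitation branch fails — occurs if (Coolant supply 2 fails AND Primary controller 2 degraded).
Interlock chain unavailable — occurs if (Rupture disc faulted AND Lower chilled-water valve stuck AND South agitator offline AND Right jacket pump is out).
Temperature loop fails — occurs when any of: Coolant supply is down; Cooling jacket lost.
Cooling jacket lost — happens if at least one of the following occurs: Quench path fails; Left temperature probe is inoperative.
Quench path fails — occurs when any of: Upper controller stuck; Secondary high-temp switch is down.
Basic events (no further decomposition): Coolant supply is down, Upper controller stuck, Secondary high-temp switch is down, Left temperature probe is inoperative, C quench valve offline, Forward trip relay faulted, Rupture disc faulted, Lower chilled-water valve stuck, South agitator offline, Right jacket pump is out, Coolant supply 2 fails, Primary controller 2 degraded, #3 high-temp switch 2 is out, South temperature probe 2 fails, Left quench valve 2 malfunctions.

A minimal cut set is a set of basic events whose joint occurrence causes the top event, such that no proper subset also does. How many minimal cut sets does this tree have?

Quench path fails [OR]: union of children's cut sets → 2 cut set(s).
Cooling jacket lost [OR]: union of children's cut sets → 3 cut set(s).
Temperature loop fails [OR]: union of children's cut sets → 4 cut set(s).
Interlock chain unavailable [AND]: one cut set from each child combined → 1 × 1 × 1 × 1 = 1 cut set(s).
Agitation branch fails [AND]: one cut set from each child combined → 1 × 1 = 1 cut set(s).
Vent system lost [AND]: one cut set from each child combined → 1 × 1 × 1 × 1 = 1 cut set(s).
Quench path 2 fails [AND]: one cut set from each child combined → 1 × 1 × 1 × 1 = 1 cut set(s).
Chemical batch overheats [OR]: union of children's cut sets → 5 cut set(s).
Minimal cut sets: {Coolant supply is down}; {Upper controller stuck}; {Secondary high-temp switch is down}; {Left temperature probe is inoperative}; {#3 high-temp switch 2 is out, C quench valve offline, Coolant supply 2 fails, Forward trip relay faulted, Left quench valve 2 malfunctions, Lower chilled-water valve stuck, Primary controller 2 degraded, Right jacket pump is out, Rupture disc faulted, South agitator offline, South temperature probe 2 fails}.

5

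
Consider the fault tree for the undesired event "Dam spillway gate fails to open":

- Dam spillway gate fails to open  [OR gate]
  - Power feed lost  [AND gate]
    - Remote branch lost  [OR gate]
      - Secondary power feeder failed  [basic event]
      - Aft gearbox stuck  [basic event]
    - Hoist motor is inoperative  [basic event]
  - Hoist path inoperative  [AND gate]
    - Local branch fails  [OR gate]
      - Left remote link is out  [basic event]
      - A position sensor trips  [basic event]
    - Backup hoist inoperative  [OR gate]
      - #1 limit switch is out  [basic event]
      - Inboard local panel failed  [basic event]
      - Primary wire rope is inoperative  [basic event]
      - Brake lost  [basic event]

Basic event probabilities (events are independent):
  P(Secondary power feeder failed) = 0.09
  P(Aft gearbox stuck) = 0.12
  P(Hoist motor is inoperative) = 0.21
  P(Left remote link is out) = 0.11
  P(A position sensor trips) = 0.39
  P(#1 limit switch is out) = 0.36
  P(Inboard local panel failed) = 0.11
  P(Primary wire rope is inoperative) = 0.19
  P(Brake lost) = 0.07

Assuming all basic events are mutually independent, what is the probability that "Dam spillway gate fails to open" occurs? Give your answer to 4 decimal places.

0.2919

P(Remote branch lost) [OR] = 1 − (1−0.09) × (1−0.12) = 0.199200
P(Power feed lost) [AND] = 0.199200 × 0.21 = 0.041832
P(Local branch fails) [OR] = 1 − (1−0.11) × (1−0.39) = 0.457100
P(Backup hoist inoperative) [OR] = 1 − (1−0.36) × (1−0.11) × (1−0.19) × (1−0.07) = 0.570920
P(Hoist path inoperative) [AND] = 0.457100 × 0.570920 = 0.260968
P(Dam spillway gate fails to open) [OR] = 1 − (1−0.041832) × (1−0.260968) = 0.291883
Rounded to 4 decimal places: P(Dam spillway gate fails to open) ≈ 0.2919.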